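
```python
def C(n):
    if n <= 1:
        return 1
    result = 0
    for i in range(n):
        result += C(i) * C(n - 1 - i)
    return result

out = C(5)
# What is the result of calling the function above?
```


C(5)
= sum of C(i) * C(5-1-i) for i in 0..4
First compute sub-values bottom-up:
  C(0) = 1, C(1) = 1
  C(2) = 1*1 + 1*1 = 2
  C(3) = 1*2 + 1*1 + 2*1 = 5
  C(4) = 1*5 + 1*2 + 2*1 + 5*1 = 14
Now C(5):
  C(0)*C(4) = 1*14 = 14
  C(1)*C(3) = 1*5 = 5
  C(2)*C(2) = 2*2 = 4
  C(3)*C(1) = 5*1 = 5
  C(4)*C(0) = 14*1 = 14
= 14 + 5 + 4 + 5 + 14
= 42


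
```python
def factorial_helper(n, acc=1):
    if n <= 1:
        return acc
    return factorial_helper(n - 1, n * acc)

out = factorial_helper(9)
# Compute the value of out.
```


factorial_helper(9, 1)
= factorial_helper(8, 9 * 1) = factorial_helper(8, 9)
= factorial_helper(7, 8 * 9) = factorial_helper(7, 72)
= factorial_helper(6, 7 * 72) = factorial_helper(6, 504)
= factorial_helper(5, 6 * 504) = factorial_helper(5, 3024)
= factorial_helper(4, 5 * 3024) = factorial_helper(4, 15120)
= factorial_helper(3, 4 * 15120) = factorial_helper(3, 60480)
= factorial_helper(2, 3 * 60480) = factorial_helper(2, 181440)
= factorial_helper(1, 2 * 181440) = factorial_helper(1, 362880)
n <= 1, return acc = 362880


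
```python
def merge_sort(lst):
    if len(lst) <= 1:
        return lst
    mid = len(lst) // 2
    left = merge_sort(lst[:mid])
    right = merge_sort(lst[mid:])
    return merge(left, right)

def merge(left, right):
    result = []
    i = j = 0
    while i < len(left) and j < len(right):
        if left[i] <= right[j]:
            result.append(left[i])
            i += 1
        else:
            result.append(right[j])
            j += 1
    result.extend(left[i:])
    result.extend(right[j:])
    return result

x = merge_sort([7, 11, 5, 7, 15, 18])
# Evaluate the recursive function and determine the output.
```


merge_sort([7, 11, 5, 7, 15, 18])
Split into [7, 11, 5] and [7, 15, 18]
Left sorted: [5, 7, 11]
Right sorted: [7, 15, 18]
Merge [5, 7, 11] and [7, 15, 18]
= [5, 7, 7, 11, 15, 18]


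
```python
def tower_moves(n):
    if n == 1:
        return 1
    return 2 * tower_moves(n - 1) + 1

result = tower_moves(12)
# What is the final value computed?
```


tower_moves(12)
= 2 * tower_moves(11) + 1
= 2 * (2 * tower_moves(10) + 1) + 1
= 2 * (2 * (2 * tower_moves(9) + 1) + 1) + 1
= 2 * (2 * (2 * (2 * tower_moves(8) + 1) + 1) + 1) + 1
= 2 * (2 * (2 * (2 * (2 * tower_moves(7) + 1) + 1) + 1) + 1) + 1
= 2 * (2 * (2 * (2 * (2 * (2 * tower_moves(6) + 1) + 1) + 1) + 1) + 1) + 1
= 2 * (2 * (2 * (2 * (2 * (2 * (2 * tower_moves(5) + 1) + 1) + 1) + 1) + 1) + 1) + 1
= 2 * (2 * (2 * (2 * (2 * (2 * (2 * (2 * tower_moves(4) + 1) + 1) + 1) + 1) + 1) + 1) + 1) + 1
= 2 * (2 * (2 * (2 * (2 * (2 * (2 * (2 * (2 * tower_moves(3) + 1) + 1) + 1) + 1) + 1) + 1) + 1) + 1) + 1
= 2 * (2 * (2 * (2 * (2 * (2 * (2 * (2 * (2 * (2 * tower_moves(2) + 1) + 1) + 1) + 1) + 1) + 1) + 1) + 1) + 1) + 1
= 2 * (2 * (2 * (2 * (2 * (2 * (2 * (2 * (2 * (2 * (2 * tower_moves(1) + 1) + 1) + 1) + 1) + 1) + 1) + 1) + 1) + 1) + 1) + 1
Now compute bottom-up:
tower_moves(1) = 1
tower_moves(2) = 2 * 1 + 1 = 3
tower_moves(3) = 2 * 3 + 1 = 7
tower_moves(4) = 2 * 7 + 1 = 15
tower_moves(5) = 2 * 15 + 1 = 31
tower_moves(6) = 2 * 31 + 1 = 63
tower_moves(7) = 2 * 63 + 1 = 127
tower_moves(8) = 2 * 127 + 1 = 255
tower_moves(9) = 2 * 255 + 1 = 511
tower_moves(10) = 2 * 511 + 1 = 1023
tower_moves(11) = 2 * 1023 + 1 = 2047
tower_moves(12) = 2 * 2047 + 1 = 4095
= 4095


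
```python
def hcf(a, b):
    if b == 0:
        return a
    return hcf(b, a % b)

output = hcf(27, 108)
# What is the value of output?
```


hcf(27, 108)
= hcf(108, 27 % 108) = hcf(108, 27)
= hcf(27, 108 % 27) = hcf(27, 0)
b == 0, return a = 27


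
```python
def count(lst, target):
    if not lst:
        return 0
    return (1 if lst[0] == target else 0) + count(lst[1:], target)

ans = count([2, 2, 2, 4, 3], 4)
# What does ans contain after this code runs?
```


count([2, 2, 2, 4, 3], 4)
lst[0]=2 != 4: 0 + count([2, 2, 4, 3], 4)
lst[0]=2 != 4: 0 + count([2, 4, 3], 4)
lst[0]=2 != 4: 0 + count([4, 3], 4)
lst[0]=4 == 4: 1 + count([3], 4)
lst[0]=3 != 4: 0 + count([], 4)
= 1


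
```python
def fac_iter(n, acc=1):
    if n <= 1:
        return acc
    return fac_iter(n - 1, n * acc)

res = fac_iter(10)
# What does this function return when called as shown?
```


fac_iter(10, 1)
= fac_iter(9, 10 * 1) = fac_iter(9, 10)
= fac_iter(8, 9 * 10) = fac_iter(8, 90)
= fac_iter(7, 8 * 90) = fac_iter(7, 720)
= fac_iter(6, 7 * 720) = fac_iter(6, 5040)
= fac_iter(5, 6 * 5040) = fac_iter(5, 30240)
= fac_iter(4, 5 * 30240) = fac_iter(4, 151200)
= fac_iter(3, 4 * 151200) = fac_iter(3, 604800)
= fac_iter(2, 3 * 604800) = fac_iter(2, 1814400)
= fac_iter(1, 2 * 1814400) = fac_iter(1, 3628800)
n <= 1, return acc = 3628800


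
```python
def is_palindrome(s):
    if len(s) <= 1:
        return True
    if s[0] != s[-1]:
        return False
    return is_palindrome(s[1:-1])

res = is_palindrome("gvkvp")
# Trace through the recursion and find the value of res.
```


is_palindrome("gvkvp")
"gvkvp": s[0]='g' != s[-1]='p' -> False
= False


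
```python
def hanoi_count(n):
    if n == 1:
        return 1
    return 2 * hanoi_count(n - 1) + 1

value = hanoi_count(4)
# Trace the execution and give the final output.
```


hanoi_count(4)
= 2 * hanoi_count(3) + 1
= 2 * (2 * hanoi_count(2) + 1) + 1
= 2 * (2 * (2 * hanoi_count(1) + 1) + 1) + 1
Now compute bottom-up:
hanoi_count(1) = 1
hanoi_count(2) = 2 * 1 + 1 = 3
hanoi_count(3) = 2 * 3 + 1 = 7
hanoi_count(4) = 2 * 7 + 1 = 15
= 15


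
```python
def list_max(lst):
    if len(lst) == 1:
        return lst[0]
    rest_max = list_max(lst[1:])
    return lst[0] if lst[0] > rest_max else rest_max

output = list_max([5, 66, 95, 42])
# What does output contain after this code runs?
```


list_max([5, 66, 95, 42])
= compare 5 with list_max([66, 95, 42])
= compare 66 with list_max([95, 42])
= compare 95 with list_max([42])
Base: list_max([42]) = 42
compare 95 with 42: max = 95
compare 66 with 95: max = 95
compare 5 with 95: max = 95
= 95


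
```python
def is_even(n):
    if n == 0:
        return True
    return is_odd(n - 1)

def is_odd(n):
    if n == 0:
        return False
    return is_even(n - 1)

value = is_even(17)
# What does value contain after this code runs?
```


is_even(17)
= is_odd(16)
= is_even(15)
= is_odd(14)
= is_even(13)
= is_odd(12)
= is_even(11)
= is_odd(10)
= is_even(9)
= is_odd(8)
= is_even(7)
= is_odd(6)
= is_even(5)
= is_odd(4)
= is_even(3)
= is_odd(2)
= is_even(1)
= is_odd(0)
n == 0: return False
= False


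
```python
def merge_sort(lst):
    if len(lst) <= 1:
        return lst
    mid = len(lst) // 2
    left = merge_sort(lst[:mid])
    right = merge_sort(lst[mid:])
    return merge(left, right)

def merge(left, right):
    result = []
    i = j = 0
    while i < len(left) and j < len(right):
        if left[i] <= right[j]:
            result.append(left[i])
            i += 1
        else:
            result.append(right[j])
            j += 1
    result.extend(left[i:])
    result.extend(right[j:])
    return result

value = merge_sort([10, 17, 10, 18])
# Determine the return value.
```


merge_sort([10, 17, 10, 18])
Split into [10, 17] and [10, 18]
Left sorted: [10, 17]
Right sorted: [10, 18]
Merge [10, 17] and [10, 18]
= [10, 10, 17, 18]


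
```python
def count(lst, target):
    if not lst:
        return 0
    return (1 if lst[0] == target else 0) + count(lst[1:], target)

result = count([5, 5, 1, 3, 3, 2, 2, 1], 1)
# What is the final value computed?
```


count([5, 5, 1, 3, 3, 2, 2, 1], 1)
lst[0]=5 != 1: 0 + count([5, 1, 3, 3, 2, 2, 1], 1)
lst[0]=5 != 1: 0 + count([1, 3, 3, 2, 2, 1], 1)
lst[0]=1 == 1: 1 + count([3, 3, 2, 2, 1], 1)
lst[0]=3 != 1: 0 + count([3, 2, 2, 1], 1)
lst[0]=3 != 1: 0 + count([2, 2, 1], 1)
lst[0]=2 != 1: 0 + count([2, 1], 1)
lst[0]=2 != 1: 0 + count([1], 1)
lst[0]=1 == 1: 1 + count([], 1)
= 2


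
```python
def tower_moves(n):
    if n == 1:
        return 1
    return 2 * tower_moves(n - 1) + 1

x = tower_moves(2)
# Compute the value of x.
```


tower_moves(2)
= 2 * tower_moves(1) + 1
Now compute bottom-up:
tower_moves(1) = 1
tower_moves(2) = 2 * 1 + 1 = 3
= 3


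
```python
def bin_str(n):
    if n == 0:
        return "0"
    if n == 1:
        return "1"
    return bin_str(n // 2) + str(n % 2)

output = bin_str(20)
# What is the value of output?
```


bin_str(20)
= bin_str(10) + "0"
= bin_str(5) + "0" + "0"
= bin_str(2) + "1" + "0" + "0"
= bin_str(1) + "0" + "1" + "0" + "0"
= "1" + "0" + "1" + "0" + "0"
= "10100"


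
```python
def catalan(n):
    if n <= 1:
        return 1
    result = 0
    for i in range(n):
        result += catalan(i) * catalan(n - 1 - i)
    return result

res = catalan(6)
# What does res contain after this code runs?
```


catalan(6)
= sum of catalan(i) * catalan(6-1-i) for i in 0..5
First compute sub-values bottom-up:
  catalan(0) = 1, catalan(1) = 1
  catalan(2) = 1*1 + 1*1 = 2
  catalan(3) = 1*2 + 1*1 + 2*1 = 5
  catalan(4) = 1*5 + 1*2 + 2*1 + 5*1 = 14
  catalan(5) = 1*14 + 1*5 + 2*2 + 5*1 + 14*1 = 42
Now catalan(6):
  catalan(0)*catalan(5) = 1*42 = 42
  catalan(1)*catalan(4) = 1*14 = 14
  catalan(2)*catalan(3) = 2*5 = 10
  catalan(3)*catalan(2) = 5*2 = 10
  catalan(4)*catalan(1) = 14*1 = 14
  catalan(5)*catalan(0) = 42*1 = 42
= 42 + 14 + 10 + 10 + 14 + 42
= 132


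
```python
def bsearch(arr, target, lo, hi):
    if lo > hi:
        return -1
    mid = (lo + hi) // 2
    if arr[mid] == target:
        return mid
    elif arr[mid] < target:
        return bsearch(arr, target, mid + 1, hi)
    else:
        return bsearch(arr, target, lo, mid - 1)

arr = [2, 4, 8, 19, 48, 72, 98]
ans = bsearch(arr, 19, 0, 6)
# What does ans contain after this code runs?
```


bsearch(arr, 19, 0, 6)
lo=0, hi=6, mid=3, arr[mid]=19
arr[3] == 19, found at index 3
= 3


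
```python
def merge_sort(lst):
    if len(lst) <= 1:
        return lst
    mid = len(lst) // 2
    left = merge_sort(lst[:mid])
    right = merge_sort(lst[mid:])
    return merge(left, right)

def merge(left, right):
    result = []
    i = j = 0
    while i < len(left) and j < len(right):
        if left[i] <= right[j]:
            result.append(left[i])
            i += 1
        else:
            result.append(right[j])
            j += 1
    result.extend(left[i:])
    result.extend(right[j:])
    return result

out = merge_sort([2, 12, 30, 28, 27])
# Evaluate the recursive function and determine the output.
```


merge_sort([2, 12, 30, 28, 27])
Split into [2, 12] and [30, 28, 27]
Left sorted: [2, 12]
Right sorted: [27, 28, 30]
Merge [2, 12] and [27, 28, 30]
= [2, 12, 27, 28, 30]


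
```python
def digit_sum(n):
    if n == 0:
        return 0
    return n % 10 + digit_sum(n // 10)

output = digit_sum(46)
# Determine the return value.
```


digit_sum(46)
= 6 + digit_sum(4)
= 6 + 4 + digit_sum(0)
= 6 + 4 + 0
= 10


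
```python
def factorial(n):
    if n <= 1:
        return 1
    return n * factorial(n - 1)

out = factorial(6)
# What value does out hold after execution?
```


factorial(6)
= 6 * factorial(5)
= 6 * 5 * factorial(4)
= 6 * 5 * 4 * factorial(3)
= 6 * 5 * 4 * 3 * factorial(2)
= 6 * 5 * 4 * 3 * 2 * factorial(1)
= 6 * 5 * 4 * 3 * 2 * 1
= 720


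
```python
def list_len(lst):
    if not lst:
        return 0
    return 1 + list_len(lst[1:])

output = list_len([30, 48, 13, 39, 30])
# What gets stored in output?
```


list_len([30, 48, 13, 39, 30])
= 1 + list_len([48, 13, 39, 30])
= 1 + 1 + list_len([13, 39, 30])
= 1 + 1 + 1 + list_len([39, 30])
= 1 + 1 + 1 + 1 + list_len([30])
= 1 + 1 + 1 + 1 + 1 + list_len([])
= 1 + 1 + 1 + 1 + 1 + 0
= 5


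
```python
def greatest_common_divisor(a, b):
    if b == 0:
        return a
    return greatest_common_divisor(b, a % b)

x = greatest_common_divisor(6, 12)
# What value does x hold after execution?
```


greatest_common_divisor(6, 12)
= greatest_common_divisor(12, 6 % 12) = greatest_common_divisor(12, 6)
= greatest_common_divisor(6, 12 % 6) = greatest_common_divisor(6, 0)
b == 0, return a = 6


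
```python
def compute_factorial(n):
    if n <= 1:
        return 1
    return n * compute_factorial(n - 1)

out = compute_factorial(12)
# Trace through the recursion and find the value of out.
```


compute_factorial(12)
= 12 * compute_factorial(11)
= 12 * 11 * compute_factorial(10)
= 12 * 11 * 10 * compute_factorial(9)
= 12 * 11 * 10 * 9 * compute_factorial(8)
= 12 * 11 * 10 * 9 * 8 * compute_factorial(7)
= 12 * 11 * 10 * 9 * 8 * 7 * compute_factorial(6)
= 12 * 11 * 10 * 9 * 8 * 7 * 6 * compute_factorial(5)
= 12 * 11 * 10 * 9 * 8 * 7 * 6 * 5 * compute_factorial(4)
= 12 * 11 * 10 * 9 * 8 * 7 * 6 * 5 * 4 * compute_factorial(3)
= 12 * 11 * 10 * 9 * 8 * 7 * 6 * 5 * 4 * 3 * compute_factorial(2)
= 12 * 11 * 10 * 9 * 8 * 7 * 6 * 5 * 4 * 3 * 2 * compute_factorial(1)
= 12 * 11 * 10 * 9 * 8 * 7 * 6 * 5 * 4 * 3 * 2 * 1
= 479001600


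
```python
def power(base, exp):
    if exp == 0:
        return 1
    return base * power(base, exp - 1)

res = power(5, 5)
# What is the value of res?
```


power(5, 5)
= 5 * power(5, 4)
= 5 * 5 * power(5, 3)
= 5 * 5 * 5 * power(5, 2)
= 5 * 5 * 5 * 5 * power(5, 1)
= 5 * 5 * 5 * 5 * 5 * power(5, 0)
= 5 * 5 * 5 * 5 * 5 * 1
= 3125


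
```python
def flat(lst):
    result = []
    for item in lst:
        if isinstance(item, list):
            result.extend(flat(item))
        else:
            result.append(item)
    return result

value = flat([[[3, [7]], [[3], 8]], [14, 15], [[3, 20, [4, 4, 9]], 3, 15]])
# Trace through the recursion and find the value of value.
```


flat([[[3, [7]], [[3], 8]], [14, 15], [[3, 20, [4, 4, 9]], 3, 15]])
Processing each element:
  [[3, [7]], [[3], 8]] is a list -> flat recursively -> [3, 7, 3, 8]
  [14, 15] is a list -> flat recursively -> [14, 15]
  [[3, 20, [4, 4, 9]], 3, 15] is a list -> flat recursively -> [3, 20, 4, 4, 9, 3, 15]
= [3, 7, 3, 8, 14, 15, 3, 20, 4, 4, 9, 3, 15]


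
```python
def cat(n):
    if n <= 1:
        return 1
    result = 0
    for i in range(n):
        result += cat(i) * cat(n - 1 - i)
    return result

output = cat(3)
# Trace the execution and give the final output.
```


cat(3)
= sum of cat(i) * cat(3-1-i) for i in 0..2
First compute sub-values bottom-up:
  cat(0) = 1, cat(1) = 1
  cat(2) = 1*1 + 1*1 = 2
Now cat(3):
  cat(0)*cat(2) = 1*2 = 2
  cat(1)*cat(1) = 1*1 = 1
  cat(2)*cat(0) = 2*1 = 2
= 2 + 1 + 2
= 5


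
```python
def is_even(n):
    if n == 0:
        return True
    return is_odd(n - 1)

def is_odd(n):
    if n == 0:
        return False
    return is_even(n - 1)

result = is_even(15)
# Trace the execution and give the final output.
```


is_even(15)
= is_odd(14)
= is_even(13)
= is_odd(12)
= is_even(11)
= is_odd(10)
= is_even(9)
= is_odd(8)
= is_even(7)
= is_odd(6)
= is_even(5)
= is_odd(4)
= is_even(3)
= is_odd(2)
= is_even(1)
= is_odd(0)
n == 0: return False
= False


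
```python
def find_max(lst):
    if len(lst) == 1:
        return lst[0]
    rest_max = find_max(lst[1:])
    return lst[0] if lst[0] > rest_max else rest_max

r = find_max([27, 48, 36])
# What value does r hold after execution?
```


find_max([27, 48, 36])
= compare 27 with find_max([48, 36])
= compare 48 with find_max([36])
Base: find_max([36]) = 36
compare 48 with 36: max = 48
compare 27 with 48: max = 48
= 48


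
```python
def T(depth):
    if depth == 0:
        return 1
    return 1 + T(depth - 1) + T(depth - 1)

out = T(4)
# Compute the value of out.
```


T(4)
= 1 + T(3) + T(3)
= 1 + 2 * T(3)
T(k) = 2^(k+1) - 1
T(0) = 1
T(1) = 3
T(2) = 7
T(3) = 15
T(4) = 31
T(4) = 2^5 - 1 = 31


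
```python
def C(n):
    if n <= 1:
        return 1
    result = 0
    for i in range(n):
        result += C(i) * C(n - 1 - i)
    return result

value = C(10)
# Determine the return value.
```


C(10)
= sum of C(i) * C(10-1-i) for i in 0..9
First compute sub-values bottom-up:
  C(0) = 1, C(1) = 1
  C(2) = 1*1 + 1*1 = 2
  C(3) = 1*2 + 1*1 + 2*1 = 5
  C(4) = 1*5 + 1*2 + 2*1 + 5*1 = 14
  C(5) = 1*14 + 1*5 + 2*2 + 5*1 + 14*1 = 42
  C(6) = 1*42 + 1*14 + 2*5 + 5*2 + 14*1 + 42*1 = 132
  C(7) = 1*132 + 1*42 + 2*14 + 5*5 + 14*2 + 42*1 + 132*1 = 429
  C(8) = 1*429 + 1*132 + 2*42 + 5*14 + 14*5 + 42*2 + 132*1 + 429*1 = 1430
  C(9) = 1*1430 + 1*429 + 2*132 + 5*42 + 14*14 + 42*5 + 132*2 + 429*1 + 1430*1 = 4862
Now C(10):
  C(0)*C(9) = 1*4862 = 4862
  C(1)*C(8) = 1*1430 = 1430
  C(2)*C(7) = 2*429 = 858
  C(3)*C(6) = 5*132 = 660
  C(4)*C(5) = 14*42 = 588
  C(5)*C(4) = 42*14 = 588
  C(6)*C(3) = 132*5 = 660
  C(7)*C(2) = 429*2 = 858
  C(8)*C(1) = 1430*1 = 1430
  C(9)*C(0) = 4862*1 = 4862
= 4862 + 1430 + 858 + 660 + 588 + 588 + 660 + 858 + 1430 + 4862
= 16796


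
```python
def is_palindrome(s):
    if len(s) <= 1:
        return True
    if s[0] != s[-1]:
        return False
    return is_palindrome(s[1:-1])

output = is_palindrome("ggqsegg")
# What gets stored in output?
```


is_palindrome("ggqsegg")
"ggqsegg": s[0]='g' == s[-1]='g' -> is_palindrome("gqseg")
"gqseg": s[0]='g' == s[-1]='g' -> is_palindrome("qse")
"qse": s[0]='q' != s[-1]='e' -> False
= False


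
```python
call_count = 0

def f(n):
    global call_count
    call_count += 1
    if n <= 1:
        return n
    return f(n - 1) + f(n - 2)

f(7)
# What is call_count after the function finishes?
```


f(7) calls f(6) and f(5); each non-base call branches into two more.
Let C(k) = total number of calls made by f(k), including the call to f(k) itself.
Base cases: C(0) = 1, C(1) = 1
Recurrence: C(k) = 1 + C(k-1) + C(k-2)
  C(2) = 1 + C(1) + C(0) = 1 + 1 + 1 = 3
  C(3) = 1 + C(2) + C(1) = 1 + 3 + 1 = 5
  C(4) = 1 + C(3) + C(2) = 1 + 5 + 3 = 9
  C(5) = 1 + C(4) + C(3) = 1 + 9 + 5 = 15
  C(6) = 1 + C(5) + C(4) = 1 + 15 + 9 = 25
  C(7) = 1 + C(6) + C(5) = 1 + 25 + 15 = 41
Total calls = C(7) = 41


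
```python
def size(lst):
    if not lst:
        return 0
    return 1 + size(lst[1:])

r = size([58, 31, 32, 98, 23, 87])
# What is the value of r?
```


size([58, 31, 32, 98, 23, 87])
= 1 + size([31, 32, 98, 23, 87])
= 1 + 1 + size([32, 98, 23, 87])
= 1 + 1 + 1 + size([98, 23, 87])
= 1 + 1 + 1 + 1 + size([23, 87])
= 1 + 1 + 1 + 1 + 1 + size([87])
= 1 + 1 + 1 + 1 + 1 + 1 + size([])
= 1 + 1 + 1 + 1 + 1 + 1 + 0
= 6


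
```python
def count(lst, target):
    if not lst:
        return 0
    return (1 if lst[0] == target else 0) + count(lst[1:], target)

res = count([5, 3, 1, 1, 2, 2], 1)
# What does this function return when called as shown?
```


count([5, 3, 1, 1, 2, 2], 1)
lst[0]=5 != 1: 0 + count([3, 1, 1, 2, 2], 1)
lst[0]=3 != 1: 0 + count([1, 1, 2, 2], 1)
lst[0]=1 == 1: 1 + count([1, 2, 2], 1)
lst[0]=1 == 1: 1 + count([2, 2], 1)
lst[0]=2 != 1: 0 + count([2], 1)
lst[0]=2 != 1: 0 + count([], 1)
= 2


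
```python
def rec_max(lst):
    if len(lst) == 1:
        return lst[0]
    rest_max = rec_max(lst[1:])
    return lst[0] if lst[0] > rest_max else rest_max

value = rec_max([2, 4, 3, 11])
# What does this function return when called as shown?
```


rec_max([2, 4, 3, 11])
= compare 2 with rec_max([4, 3, 11])
= compare 4 with rec_max([3, 11])
= compare 3 with rec_max([11])
Base: rec_max([11]) = 11
compare 3 with 11: max = 11
compare 4 with 11: max = 11
compare 2 with 11: max = 11
= 11


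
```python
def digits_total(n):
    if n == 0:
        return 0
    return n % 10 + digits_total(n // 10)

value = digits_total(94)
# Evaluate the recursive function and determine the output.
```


digits_total(94)
= 4 + digits_total(9)
= 4 + 9 + digits_total(0)
= 4 + 9 + 0
= 13


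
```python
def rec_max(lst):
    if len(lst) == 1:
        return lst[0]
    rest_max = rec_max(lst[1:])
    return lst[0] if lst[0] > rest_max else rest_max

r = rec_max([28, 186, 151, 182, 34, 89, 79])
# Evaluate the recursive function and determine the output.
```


rec_max([28, 186, 151, 182, 34, 89, 79])
= compare 28 with rec_max([186, 151, 182, 34, 89, 79])
= compare 186 with rec_max([151, 182, 34, 89, 79])
= compare 151 with rec_max([182, 34, 89, 79])
= compare 182 with rec_max([34, 89, 79])
= compare 34 with rec_max([89, 79])
= compare 89 with rec_max([79])
Base: rec_max([79]) = 79
compare 89 with 79: max = 89
compare 34 with 89: max = 89
compare 182 with 89: max = 182
compare 151 with 182: max = 182
compare 186 with 182: max = 186
compare 28 with 186: max = 186
= 186


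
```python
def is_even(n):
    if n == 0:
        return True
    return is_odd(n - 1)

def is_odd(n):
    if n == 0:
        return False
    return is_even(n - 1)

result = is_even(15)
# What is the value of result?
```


is_even(15)
= is_odd(14)
= is_even(13)
= is_odd(12)
= is_even(11)
= is_odd(10)
= is_even(9)
= is_odd(8)
= is_even(7)
= is_odd(6)
= is_even(5)
= is_odd(4)
= is_even(3)
= is_odd(2)
= is_even(1)
= is_odd(0)
n == 0: return False
= False


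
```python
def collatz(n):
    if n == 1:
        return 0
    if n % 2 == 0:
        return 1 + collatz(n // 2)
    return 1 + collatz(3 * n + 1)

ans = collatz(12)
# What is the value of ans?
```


collatz(12)
12 is even -> collatz(6)
6 is even -> collatz(3)
3 is odd -> 3*3+1 = 10 -> collatz(10)
10 is even -> collatz(5)
5 is odd -> 3*5+1 = 16 -> collatz(16)
16 is even -> collatz(8)
8 is even -> collatz(4)
4 is even -> collatz(2)
2 is even -> collatz(1)
Reached 1 after 9 steps
= 9


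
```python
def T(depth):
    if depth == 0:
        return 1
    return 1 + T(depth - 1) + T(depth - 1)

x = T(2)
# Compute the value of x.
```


T(2)
= 1 + T(1) + T(1)
= 1 + 2 * T(1)
T(k) = 2^(k+1) - 1
T(0) = 1
T(1) = 3
T(2) = 7
T(2) = 2^3 - 1 = 7


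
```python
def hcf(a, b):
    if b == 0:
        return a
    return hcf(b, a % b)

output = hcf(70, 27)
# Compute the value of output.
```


hcf(70, 27)
= hcf(27, 70 % 27) = hcf(27, 16)
= hcf(16, 27 % 16) = hcf(16, 11)
= hcf(11, 16 % 11) = hcf(11, 5)
= hcf(5, 11 % 5) = hcf(5, 1)
= hcf(1, 5 % 1) = hcf(1, 0)
b == 0, return a = 1


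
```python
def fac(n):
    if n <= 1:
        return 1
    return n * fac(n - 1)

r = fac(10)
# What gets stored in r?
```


fac(10)
= 10 * fac(9)
= 10 * 9 * fac(8)
= 10 * 9 * 8 * fac(7)
= 10 * 9 * 8 * 7 * fac(6)
= 10 * 9 * 8 * 7 * 6 * fac(5)
= 10 * 9 * 8 * 7 * 6 * 5 * fac(4)
= 10 * 9 * 8 * 7 * 6 * 5 * 4 * fac(3)
= 10 * 9 * 8 * 7 * 6 * 5 * 4 * 3 * fac(2)
= 10 * 9 * 8 * 7 * 6 * 5 * 4 * 3 * 2 * fac(1)
= 10 * 9 * 8 * 7 * 6 * 5 * 4 * 3 * 2 * 1
= 3628800


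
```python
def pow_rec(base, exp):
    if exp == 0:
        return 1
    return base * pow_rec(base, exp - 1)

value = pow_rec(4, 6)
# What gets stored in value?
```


pow_rec(4, 6)
= 4 * pow_rec(4, 5)
= 4 * 4 * pow_rec(4, 4)
= 4 * 4 * 4 * pow_rec(4, 3)
= 4 * 4 * 4 * 4 * pow_rec(4, 2)
= 4 * 4 * 4 * 4 * 4 * pow_rec(4, 1)
= 4 * 4 * 4 * 4 * 4 * 4 * pow_rec(4, 0)
= 4 * 4 * 4 * 4 * 4 * 4 * 1
= 4096


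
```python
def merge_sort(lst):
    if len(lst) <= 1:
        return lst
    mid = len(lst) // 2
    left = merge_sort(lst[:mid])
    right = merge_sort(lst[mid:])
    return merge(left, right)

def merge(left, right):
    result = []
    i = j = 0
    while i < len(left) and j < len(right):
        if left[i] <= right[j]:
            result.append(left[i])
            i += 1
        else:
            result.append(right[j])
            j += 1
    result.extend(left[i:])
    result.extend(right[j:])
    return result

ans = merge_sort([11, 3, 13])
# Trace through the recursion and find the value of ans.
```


merge_sort([11, 3, 13])
Split into [11] and [3, 13]
Left sorted: [11]
Right sorted: [3, 13]
Merge [11] and [3, 13]
= [3, 11, 13]


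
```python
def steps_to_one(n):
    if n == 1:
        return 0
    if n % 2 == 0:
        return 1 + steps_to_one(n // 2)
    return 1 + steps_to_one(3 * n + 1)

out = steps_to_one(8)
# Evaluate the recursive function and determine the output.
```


steps_to_one(8)
8 is even -> steps_to_one(4)
4 is even -> steps_to_one(2)
2 is even -> steps_to_one(1)
Reached 1 after 3 steps
= 3


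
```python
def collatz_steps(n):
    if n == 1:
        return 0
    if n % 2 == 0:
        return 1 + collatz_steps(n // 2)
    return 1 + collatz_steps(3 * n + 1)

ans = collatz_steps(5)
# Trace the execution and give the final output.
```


collatz_steps(5)
5 is odd -> 3*5+1 = 16 -> collatz_steps(16)
16 is even -> collatz_steps(8)
8 is even -> collatz_steps(4)
4 is even -> collatz_steps(2)
2 is even -> collatz_steps(1)
Reached 1 after 5 steps
= 5


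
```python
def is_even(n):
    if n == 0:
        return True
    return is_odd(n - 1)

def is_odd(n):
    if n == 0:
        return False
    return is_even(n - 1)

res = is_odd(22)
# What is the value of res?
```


is_odd(22)
= is_even(21)
= is_odd(20)
= is_even(19)
= is_odd(18)
= is_even(17)
= is_odd(16)
= is_even(15)
= is_odd(14)
= is_even(13)
= is_odd(12)
= is_even(11)
= is_odd(10)
= is_even(9)
= is_odd(8)
= is_even(7)
= is_odd(6)
= is_even(5)
= is_odd(4)
= is_even(3)
= is_odd(2)
= is_even(1)
= is_odd(0)
n == 0: return False
= False


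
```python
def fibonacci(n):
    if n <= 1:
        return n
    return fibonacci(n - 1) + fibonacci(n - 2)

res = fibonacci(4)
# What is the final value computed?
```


fibonacci(4)
= fibonacci(3) + fibonacci(2)
= (fibonacci(2) + fibonacci(1)) + fibonacci(2)
Computing bottom-up: fibonacci(0)=0, fibonacci(1)=1, fibonacci(2)=1, fibonacci(3)=2, fibonacci(4)=3
= 3


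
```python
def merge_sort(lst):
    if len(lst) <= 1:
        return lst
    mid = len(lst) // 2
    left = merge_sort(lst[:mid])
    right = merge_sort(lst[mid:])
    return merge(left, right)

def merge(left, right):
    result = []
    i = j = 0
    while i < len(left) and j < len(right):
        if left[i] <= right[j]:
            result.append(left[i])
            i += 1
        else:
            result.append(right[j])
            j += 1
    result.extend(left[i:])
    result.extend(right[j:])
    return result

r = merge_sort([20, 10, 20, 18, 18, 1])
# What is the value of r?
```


merge_sort([20, 10, 20, 18, 18, 1])
Split into [20, 10, 20] and [18, 18, 1]
Left sorted: [10, 20, 20]
Right sorted: [1, 18, 18]
Merge [10, 20, 20] and [1, 18, 18]
= [1, 10, 18, 18, 20, 20]


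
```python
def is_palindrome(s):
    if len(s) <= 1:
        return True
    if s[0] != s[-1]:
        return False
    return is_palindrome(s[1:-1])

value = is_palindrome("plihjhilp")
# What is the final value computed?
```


is_palindrome("plihjhilp")
"plihjhilp": s[0]='p' == s[-1]='p' -> is_palindrome("lihjhil")
"lihjhil": s[0]='l' == s[-1]='l' -> is_palindrome("ihjhi")
"ihjhi": s[0]='i' == s[-1]='i' -> is_palindrome("hjh")
"hjh": s[0]='h' == s[-1]='h' -> is_palindrome("j")
"j": len <= 1 -> True
= True


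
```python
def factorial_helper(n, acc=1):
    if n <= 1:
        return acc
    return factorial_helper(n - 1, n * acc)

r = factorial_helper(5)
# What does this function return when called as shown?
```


factorial_helper(5, 1)
= factorial_helper(4, 5 * 1) = factorial_helper(4, 5)
= factorial_helper(3, 4 * 5) = factorial_helper(3, 20)
= factorial_helper(2, 3 * 20) = factorial_helper(2, 60)
= factorial_helper(1, 2 * 60) = factorial_helper(1, 120)
n <= 1, return acc = 120


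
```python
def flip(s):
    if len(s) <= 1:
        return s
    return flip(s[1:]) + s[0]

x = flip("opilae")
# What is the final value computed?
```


flip("opilae")
= flip("pilae") + "o"
= flip("ilae") + "p" + "o"
= flip("lae") + "i" + "p" + "o"
= flip("ae") + "l" + "i" + "p" + "o"
= flip("e") + "a" + "l" + "i" + "p" + "o"
= "e" + "a" + "l" + "i" + "p" + "o"
= "ealipo"


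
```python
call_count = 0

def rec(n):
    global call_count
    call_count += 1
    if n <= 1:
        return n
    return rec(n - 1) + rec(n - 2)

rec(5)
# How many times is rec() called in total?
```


rec(5) calls rec(4) and rec(3); each non-base call branches into two more.
Let C(k) = total number of calls made by rec(k), including the call to rec(k) itself.
Base cases: C(0) = 1, C(1) = 1
Recurrence: C(k) = 1 + C(k-1) + C(k-2)
  C(2) = 1 + C(1) + C(0) = 1 + 1 + 1 = 3
  C(3) = 1 + C(2) + C(1) = 1 + 3 + 1 = 5
  C(4) = 1 + C(3) + C(2) = 1 + 5 + 3 = 9
  C(5) = 1 + C(4) + C(3) = 1 + 9 + 5 = 15
Total calls = C(5) = 15


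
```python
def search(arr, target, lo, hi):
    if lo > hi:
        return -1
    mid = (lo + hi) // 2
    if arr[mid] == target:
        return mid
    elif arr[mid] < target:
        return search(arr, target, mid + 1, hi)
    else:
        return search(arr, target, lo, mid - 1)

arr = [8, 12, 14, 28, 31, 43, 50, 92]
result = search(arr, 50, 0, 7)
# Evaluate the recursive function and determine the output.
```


search(arr, 50, 0, 7)
lo=0, hi=7, mid=3, arr[mid]=28
28 < 50, search right half
lo=4, hi=7, mid=5, arr[mid]=43
43 < 50, search right half
lo=6, hi=7, mid=6, arr[mid]=50
arr[6] == 50, found at index 6
= 6


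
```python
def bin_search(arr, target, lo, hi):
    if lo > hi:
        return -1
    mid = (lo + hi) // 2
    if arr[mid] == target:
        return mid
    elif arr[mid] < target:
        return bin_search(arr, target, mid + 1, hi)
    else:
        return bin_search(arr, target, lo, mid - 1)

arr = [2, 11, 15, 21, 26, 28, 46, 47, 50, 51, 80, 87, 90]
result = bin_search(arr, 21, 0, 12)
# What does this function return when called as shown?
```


bin_search(arr, 21, 0, 12)
lo=0, hi=12, mid=6, arr[mid]=46
46 > 21, search left half
lo=0, hi=5, mid=2, arr[mid]=15
15 < 21, search right half
lo=3, hi=5, mid=4, arr[mid]=26
26 > 21, search left half
lo=3, hi=3, mid=3, arr[mid]=21
arr[3] == 21, found at index 3
= 3


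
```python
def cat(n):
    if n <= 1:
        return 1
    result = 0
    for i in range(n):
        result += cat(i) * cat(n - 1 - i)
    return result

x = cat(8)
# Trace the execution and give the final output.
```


cat(8)
= sum of cat(i) * cat(8-1-i) for i in 0..7
First compute sub-values bottom-up:
  cat(0) = 1, cat(1) = 1
  cat(2) = 1*1 + 1*1 = 2
  cat(3) = 1*2 + 1*1 + 2*1 = 5
  cat(4) = 1*5 + 1*2 + 2*1 + 5*1 = 14
  cat(5) = 1*14 + 1*5 + 2*2 + 5*1 + 14*1 = 42
  cat(6) = 1*42 + 1*14 + 2*5 + 5*2 + 14*1 + 42*1 = 132
  cat(7) = 1*132 + 1*42 + 2*14 + 5*5 + 14*2 + 42*1 + 132*1 = 429
Now cat(8):
  cat(0)*cat(7) = 1*429 = 429
  cat(1)*cat(6) = 1*132 = 132
  cat(2)*cat(5) = 2*42 = 84
  cat(3)*cat(4) = 5*14 = 70
  cat(4)*cat(3) = 14*5 = 70
  cat(5)*cat(2) = 42*2 = 84
  cat(6)*cat(1) = 132*1 = 132
  cat(7)*cat(0) = 429*1 = 429
= 429 + 132 + 84 + 70 + 70 + 84 + 132 + 429
= 1430


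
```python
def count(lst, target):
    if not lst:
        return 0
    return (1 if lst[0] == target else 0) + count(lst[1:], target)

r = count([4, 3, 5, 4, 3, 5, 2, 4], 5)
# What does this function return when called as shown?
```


count([4, 3, 5, 4, 3, 5, 2, 4], 5)
lst[0]=4 != 5: 0 + count([3, 5, 4, 3, 5, 2, 4], 5)
lst[0]=3 != 5: 0 + count([5, 4, 3, 5, 2, 4], 5)
lst[0]=5 == 5: 1 + count([4, 3, 5, 2, 4], 5)
lst[0]=4 != 5: 0 + count([3, 5, 2, 4], 5)
lst[0]=3 != 5: 0 + count([5, 2, 4], 5)
lst[0]=5 == 5: 1 + count([2, 4], 5)
lst[0]=2 != 5: 0 + count([4], 5)
lst[0]=4 != 5: 0 + count([], 5)
= 2


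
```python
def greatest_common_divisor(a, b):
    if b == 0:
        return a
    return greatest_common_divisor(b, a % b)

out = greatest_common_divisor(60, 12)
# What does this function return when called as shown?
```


greatest_common_divisor(60, 12)
= greatest_common_divisor(12, 60 % 12) = greatest_common_divisor(12, 0)
b == 0, return a = 12


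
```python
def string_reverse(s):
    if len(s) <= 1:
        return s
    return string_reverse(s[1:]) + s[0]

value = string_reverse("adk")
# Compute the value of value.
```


string_reverse("adk")
= string_reverse("dk") + "a"
= string_reverse("k") + "d" + "a"
= "k" + "d" + "a"
= "kda"


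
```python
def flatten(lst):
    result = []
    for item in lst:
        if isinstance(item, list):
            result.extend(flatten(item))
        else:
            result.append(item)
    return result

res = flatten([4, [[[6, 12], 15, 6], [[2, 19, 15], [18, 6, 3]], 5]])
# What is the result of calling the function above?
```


flatten([4, [[[6, 12], 15, 6], [[2, 19, 15], [18, 6, 3]], 5]])
Processing each element:
  4 is not a list -> append 4
  [[[6, 12], 15, 6], [[2, 19, 15], [18, 6, 3]], 5] is a list -> flatten recursively -> [6, 12, 15, 6, 2, 19, 15, 18, 6, 3, 5]
= [4, 6, 12, 15, 6, 2, 19, 15, 18, 6, 3, 5]


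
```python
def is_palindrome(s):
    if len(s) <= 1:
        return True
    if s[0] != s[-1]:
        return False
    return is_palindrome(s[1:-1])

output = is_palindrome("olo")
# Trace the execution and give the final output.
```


is_palindrome("olo")
"olo": s[0]='o' == s[-1]='o' -> is_palindrome("l")
"l": len <= 1 -> True
= True


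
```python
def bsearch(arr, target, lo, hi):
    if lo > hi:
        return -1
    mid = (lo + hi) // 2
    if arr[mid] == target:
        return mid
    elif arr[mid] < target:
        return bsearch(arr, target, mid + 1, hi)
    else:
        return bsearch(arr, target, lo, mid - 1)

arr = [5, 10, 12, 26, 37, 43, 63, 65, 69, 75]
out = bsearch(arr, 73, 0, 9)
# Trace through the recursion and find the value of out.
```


bsearch(arr, 73, 0, 9)
lo=0, hi=9, mid=4, arr[mid]=37
37 < 73, search right half
lo=5, hi=9, mid=7, arr[mid]=65
65 < 73, search right half
lo=8, hi=9, mid=8, arr[mid]=69
69 < 73, search right half
lo=9, hi=9, mid=9, arr[mid]=75
75 > 73, search left half
lo > hi, target not found, return -1
= -1


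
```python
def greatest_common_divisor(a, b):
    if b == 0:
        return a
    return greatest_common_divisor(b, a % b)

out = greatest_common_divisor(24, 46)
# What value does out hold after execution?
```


greatest_common_divisor(24, 46)
= greatest_common_divisor(46, 24 % 46) = greatest_common_divisor(46, 24)
= greatest_common_divisor(24, 46 % 24) = greatest_common_divisor(24, 22)
= greatest_common_divisor(22, 24 % 22) = greatest_common_divisor(22, 2)
= greatest_common_divisor(2, 22 % 2) = greatest_common_divisor(2, 0)
b == 0, return a = 2


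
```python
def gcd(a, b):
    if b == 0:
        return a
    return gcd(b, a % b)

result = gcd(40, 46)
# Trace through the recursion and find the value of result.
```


gcd(40, 46)
= gcd(46, 40 % 46) = gcd(46, 40)
= gcd(40, 46 % 40) = gcd(40, 6)
= gcd(6, 40 % 6) = gcd(6, 4)
= gcd(4, 6 % 4) = gcd(4, 2)
= gcd(2, 4 % 2) = gcd(2, 0)
b == 0, return a = 2


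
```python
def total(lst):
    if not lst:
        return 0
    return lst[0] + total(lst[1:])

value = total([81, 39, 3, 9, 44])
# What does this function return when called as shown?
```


total([81, 39, 3, 9, 44])
= 81 + total([39, 3, 9, 44])
= 81 + 39 + total([3, 9, 44])
= 81 + 39 + 3 + total([9, 44])
= 81 + 39 + 3 + 9 + total([44])
= 81 + 39 + 3 + 9 + 44 + total([])
= 81 + 39 + 3 + 9 + 44 + 0
= 176


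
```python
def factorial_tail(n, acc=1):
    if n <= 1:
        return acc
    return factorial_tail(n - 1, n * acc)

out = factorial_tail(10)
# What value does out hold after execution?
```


factorial_tail(10, 1)
= factorial_tail(9, 10 * 1) = factorial_tail(9, 10)
= factorial_tail(8, 9 * 10) = factorial_tail(8, 90)
= factorial_tail(7, 8 * 90) = factorial_tail(7, 720)
= factorial_tail(6, 7 * 720) = factorial_tail(6, 5040)
= factorial_tail(5, 6 * 5040) = factorial_tail(5, 30240)
= factorial_tail(4, 5 * 30240) = factorial_tail(4, 151200)
= factorial_tail(3, 4 * 151200) = factorial_tail(3, 604800)
= factorial_tail(2, 3 * 604800) = factorial_tail(2, 1814400)
= factorial_tail(1, 2 * 1814400) = factorial_tail(1, 3628800)
n <= 1, return acc = 3628800


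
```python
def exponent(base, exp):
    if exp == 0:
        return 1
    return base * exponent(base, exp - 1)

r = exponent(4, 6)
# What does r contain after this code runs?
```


exponent(4, 6)
= 4 * exponent(4, 5)
= 4 * 4 * exponent(4, 4)
= 4 * 4 * 4 * exponent(4, 3)
= 4 * 4 * 4 * 4 * exponent(4, 2)
= 4 * 4 * 4 * 4 * 4 * exponent(4, 1)
= 4 * 4 * 4 * 4 * 4 * 4 * exponent(4, 0)
= 4 * 4 * 4 * 4 * 4 * 4 * 1
= 4096


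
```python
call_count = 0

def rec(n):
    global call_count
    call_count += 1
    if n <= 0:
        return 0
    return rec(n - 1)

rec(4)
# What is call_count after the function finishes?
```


rec(4) calls rec(3) calls ... calls rec(0)
Total calls: 4 + 1 (for base case) = 5


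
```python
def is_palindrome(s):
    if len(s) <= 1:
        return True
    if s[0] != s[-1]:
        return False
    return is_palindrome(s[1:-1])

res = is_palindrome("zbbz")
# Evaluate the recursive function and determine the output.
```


is_palindrome("zbbz")
"zbbz": s[0]='z' == s[-1]='z' -> is_palindrome("bb")
"bb": s[0]='b' == s[-1]='b' -> is_palindrome("")
"": len <= 1 -> True
= True


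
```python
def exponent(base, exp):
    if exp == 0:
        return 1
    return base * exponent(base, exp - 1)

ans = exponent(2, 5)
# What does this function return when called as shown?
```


exponent(2, 5)
= 2 * exponent(2, 4)
= 2 * 2 * exponent(2, 3)
= 2 * 2 * 2 * exponent(2, 2)
= 2 * 2 * 2 * 2 * exponent(2, 1)
= 2 * 2 * 2 * 2 * 2 * exponent(2, 0)
= 2 * 2 * 2 * 2 * 2 * 1
= 32


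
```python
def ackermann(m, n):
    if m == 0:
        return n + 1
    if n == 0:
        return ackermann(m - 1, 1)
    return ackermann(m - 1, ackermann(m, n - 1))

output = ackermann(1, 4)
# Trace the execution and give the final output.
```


ackermann(1, 4)
= ackermann(0, ackermann(1, 3))
First compute ackermann(1, 3) = 5
= ackermann(0, 5)
= 6


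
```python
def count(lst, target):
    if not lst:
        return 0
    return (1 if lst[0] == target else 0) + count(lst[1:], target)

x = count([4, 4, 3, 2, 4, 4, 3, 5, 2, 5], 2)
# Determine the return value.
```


count([4, 4, 3, 2, 4, 4, 3, 5, 2, 5], 2)
lst[0]=4 != 2: 0 + count([4, 3, 2, 4, 4, 3, 5, 2, 5], 2)
lst[0]=4 != 2: 0 + count([3, 2, 4, 4, 3, 5, 2, 5], 2)
lst[0]=3 != 2: 0 + count([2, 4, 4, 3, 5, 2, 5], 2)
lst[0]=2 == 2: 1 + count([4, 4, 3, 5, 2, 5], 2)
lst[0]=4 != 2: 0 + count([4, 3, 5, 2, 5], 2)
lst[0]=4 != 2: 0 + count([3, 5, 2, 5], 2)
lst[0]=3 != 2: 0 + count([5, 2, 5], 2)
lst[0]=5 != 2: 0 + count([2, 5], 2)
lst[0]=2 == 2: 1 + count([5], 2)
lst[0]=5 != 2: 0 + count([], 2)
= 2


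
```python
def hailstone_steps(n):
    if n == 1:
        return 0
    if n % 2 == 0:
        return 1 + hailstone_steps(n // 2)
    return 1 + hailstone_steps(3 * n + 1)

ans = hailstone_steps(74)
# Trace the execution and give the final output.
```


hailstone_steps(74)
74 is even -> hailstone_steps(37)
37 is odd -> 3*37+1 = 112 -> hailstone_steps(112)
112 is even -> hailstone_steps(56)
56 is even -> hailstone_steps(28)
28 is even -> hailstone_steps(14)
14 is even -> hailstone_steps(7)
7 is odd -> 3*7+1 = 22 -> hailstone_steps(22)
22 is even -> hailstone_steps(11)
11 is odd -> 3*11+1 = 34 -> hailstone_steps(34)
34 is even -> hailstone_steps(17)
17 is odd -> 3*17+1 = 52 -> hailstone_steps(52)
52 is even -> hailstone_steps(26)
26 is even -> hailstone_steps(13)
13 is odd -> 3*13+1 = 40 -> hailstone_steps(40)
40 is even -> hailstone_steps(20)
20 is even -> hailstone_steps(10)
10 is even -> hailstone_steps(5)
5 is odd -> 3*5+1 = 16 -> hailstone_steps(16)
16 is even -> hailstone_steps(8)
8 is even -> hailstone_steps(4)
4 is even -> hailstone_steps(2)
2 is even -> hailstone_steps(1)
Reached 1 after 22 steps
= 22


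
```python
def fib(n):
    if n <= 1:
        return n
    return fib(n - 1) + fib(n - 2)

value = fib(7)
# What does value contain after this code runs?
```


fib(7)
= fib(6) + fib(5)
= (fib(5) + fib(4)) + fib(5)
Computing bottom-up: fib(0)=0, fib(1)=1, fib(2)=1, fib(3)=2, fib(4)=3, fib(5)=5, fib(6)=8, fib(7)=13
= 13


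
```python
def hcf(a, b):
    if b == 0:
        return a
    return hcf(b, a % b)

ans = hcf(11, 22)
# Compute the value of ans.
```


hcf(11, 22)
= hcf(22, 11 % 22) = hcf(22, 11)
= hcf(11, 22 % 11) = hcf(11, 0)
b == 0, return a = 11


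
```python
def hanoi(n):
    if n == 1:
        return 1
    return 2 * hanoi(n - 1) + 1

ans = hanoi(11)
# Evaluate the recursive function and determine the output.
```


hanoi(11)
= 2 * hanoi(10) + 1
= 2 * (2 * hanoi(9) + 1) + 1
= 2 * (2 * (2 * hanoi(8) + 1) + 1) + 1
= 2 * (2 * (2 * (2 * hanoi(7) + 1) + 1) + 1) + 1
= 2 * (2 * (2 * (2 * (2 * hanoi(6) + 1) + 1) + 1) + 1) + 1
= 2 * (2 * (2 * (2 * (2 * (2 * hanoi(5) + 1) + 1) + 1) + 1) + 1) + 1
= 2 * (2 * (2 * (2 * (2 * (2 * (2 * hanoi(4) + 1) + 1) + 1) + 1) + 1) + 1) + 1
= 2 * (2 * (2 * (2 * (2 * (2 * (2 * (2 * hanoi(3) + 1) + 1) + 1) + 1) + 1) + 1) + 1) + 1
= 2 * (2 * (2 * (2 * (2 * (2 * (2 * (2 * (2 * hanoi(2) + 1) + 1) + 1) + 1) + 1) + 1) + 1) + 1) + 1
= 2 * (2 * (2 * (2 * (2 * (2 * (2 * (2 * (2 * (2 * hanoi(1) + 1) + 1) + 1) + 1) + 1) + 1) + 1) + 1) + 1) + 1
Now compute bottom-up:
hanoi(1) = 1
hanoi(2) = 2 * 1 + 1 = 3
hanoi(3) = 2 * 3 + 1 = 7
hanoi(4) = 2 * 7 + 1 = 15
hanoi(5) = 2 * 15 + 1 = 31
hanoi(6) = 2 * 31 + 1 = 63
hanoi(7) = 2 * 63 + 1 = 127
hanoi(8) = 2 * 127 + 1 = 255
hanoi(9) = 2 * 255 + 1 = 511
hanoi(10) = 2 * 511 + 1 = 1023
hanoi(11) = 2 * 1023 + 1 = 2047
= 2047
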